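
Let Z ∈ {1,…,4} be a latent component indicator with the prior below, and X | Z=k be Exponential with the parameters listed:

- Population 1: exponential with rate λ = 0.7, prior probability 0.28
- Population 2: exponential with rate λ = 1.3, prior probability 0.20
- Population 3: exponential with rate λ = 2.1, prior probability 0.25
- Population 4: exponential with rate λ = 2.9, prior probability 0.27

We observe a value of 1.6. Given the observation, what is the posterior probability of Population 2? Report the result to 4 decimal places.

0.2657

Posterior ∝ prior × likelihood, so P(k | x) ∝ P(Z=k) f_k(x); normalise over all components.
Evaluate each component's likelihood at the observed value:
  p_1 = 0.7·e^(−0.7·1.6) = 0.7·e^(−1.1200) = 0.228396
  p_2 = 1.3·e^(−1.3·1.6) = 1.3·e^(−2.0800) = 0.162409
  p_3 = 2.1·e^(−2.1·1.6) = 2.1·e^(−3.3600) = 0.072944
  p_4 = 2.9·e^(−2.9·1.6) = 2.9·e^(−4.6400) = 0.0280073
Unnormalised posteriors:
  P(Z=1)·p_1 = 0.28 × 0.228396 = 0.0639508
  P(Z=2)·p_2 = 0.20 × 0.162409 = 0.0324819
  P(Z=3)·p_3 = 0.25 × 0.072944 = 0.018236
  P(Z=4)·p_4 = 0.27 × 0.0280073 = 0.00756198
Marginal: 0.0639508 + 0.0324819 + 0.018236 + 0.00756198 = 0.122231
P(Population 2 | x) = 0.0324819 / 0.122231 ≈ 0.2657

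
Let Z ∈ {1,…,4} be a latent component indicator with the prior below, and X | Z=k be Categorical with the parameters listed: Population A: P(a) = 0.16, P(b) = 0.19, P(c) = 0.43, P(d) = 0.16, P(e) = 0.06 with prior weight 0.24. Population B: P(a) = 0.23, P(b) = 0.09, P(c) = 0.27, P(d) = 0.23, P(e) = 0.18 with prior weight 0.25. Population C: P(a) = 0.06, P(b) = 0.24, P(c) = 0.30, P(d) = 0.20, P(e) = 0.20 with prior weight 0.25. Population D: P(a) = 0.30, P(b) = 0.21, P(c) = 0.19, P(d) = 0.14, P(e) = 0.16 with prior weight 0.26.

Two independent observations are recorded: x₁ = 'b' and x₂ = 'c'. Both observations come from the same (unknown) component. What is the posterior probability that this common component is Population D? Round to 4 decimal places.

0.1919

P(component k | x) = π_k·f_k(x) / marginal(x), where marginal(x) = Σ_j π_j·f_j(x).
Since both observations come from the same component, the likelihood for component k is f_k(x₁)·f_k(x₂).
  p_A = [0.19] × [0.43] = 0.0817
  p_B = [0.09] × [0.27] = 0.0243
  p_C = [0.24] × [0.3] = 0.072
  p_D = [0.21] × [0.19] = 0.0399
Unnormalised posteriors:
  π_A·p_A = 0.24 × 0.0817 = 0.019608
  π_B·p_B = 0.25 × 0.0243 = 0.006075
  π_C·p_C = 0.25 × 0.072 = 0.018
  π_D·p_D = 0.26 × 0.0399 = 0.010374
Sum: 0.019608 + 0.006075 + 0.018 + 0.010374 = 0.054057
So the posterior for Population D is 0.010374 / 0.054057 ≈ 0.1919.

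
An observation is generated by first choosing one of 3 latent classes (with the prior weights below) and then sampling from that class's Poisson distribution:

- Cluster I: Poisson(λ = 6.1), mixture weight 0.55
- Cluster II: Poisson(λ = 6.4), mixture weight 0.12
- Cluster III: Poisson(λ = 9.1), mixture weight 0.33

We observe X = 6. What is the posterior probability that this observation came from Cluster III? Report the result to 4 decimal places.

0.2131

P(component k | x) = P(Z=k)·f_k(x) / marginal(x), where marginal(x) = Σ_j P(Z=j)·f_j(x).
Component likelihoods at x = 6:
  L_I = e^(−6.1)·6.1^6/6! = 0.160491
  L_II = e^(−6.4)·6.4^6/6! = 0.158585
  L_III = e^(−9.1)·9.1^6/6! = 0.0880716
Multiply by the mixture weights:
  P(Z=I)·L_I = 0.55 × 0.160491 = 0.0882699
  P(Z=II)·L_II = 0.12 × 0.158585 = 0.0190302
  P(Z=III)·L_III = 0.33 × 0.0880716 = 0.0290636
Normaliser: 0.0882699 + 0.0190302 + 0.0290636 = 0.136364
Responsibility of Cluster III: 0.0290636 / 0.136364 ≈ 0.2131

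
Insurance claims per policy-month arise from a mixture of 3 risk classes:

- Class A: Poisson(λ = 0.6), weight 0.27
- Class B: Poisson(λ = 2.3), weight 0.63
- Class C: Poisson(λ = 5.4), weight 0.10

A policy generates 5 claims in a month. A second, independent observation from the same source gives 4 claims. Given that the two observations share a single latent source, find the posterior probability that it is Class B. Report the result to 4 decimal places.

0.5888

By Bayes' theorem, P(k | x) = π_k f_k(x) / Σ_j π_j f_j(x).
Since both observations come from the same component, the likelihood for component k is f_k(x₁)·f_k(x₂).
  L_A = [e^(−0.6)·0.6^5/5! = 0.00035563] × [0.00296358] = 1.05394e-06
  L_B = [e^(−2.3)·2.3^5/5! = 0.053775] × [0.116902] = 0.00628642
  L_C = [e^(−5.4)·5.4^5/5! = 0.172821] × [0.16002] = 0.0276548
Unnormalised posteriors:
  π_A·L_A = 0.27 × 1.05394e-06 = 2.84563e-07
  π_B·L_B = 0.63 × 0.00628642 = 0.00396044
  π_C·L_C = 0.10 × 0.0276548 = 0.00276548
Evidence: 2.84563e-07 + 0.00396044 + 0.00276548 = 0.00672621
P(Class B | x₁, x₂) ≈ 0.5888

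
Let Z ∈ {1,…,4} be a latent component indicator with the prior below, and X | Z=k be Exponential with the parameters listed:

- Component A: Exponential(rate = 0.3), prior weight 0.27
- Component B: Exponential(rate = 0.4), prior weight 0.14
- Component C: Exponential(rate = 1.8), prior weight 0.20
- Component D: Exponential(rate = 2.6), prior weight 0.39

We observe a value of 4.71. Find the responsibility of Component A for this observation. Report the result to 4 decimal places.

P(component k | x) = P(Z=k)·f_k(x) / marginal(x), where marginal(x) = Σ_j P(Z=j)·f_j(x).
Exponential densities:
  L_A = 0.3·e^(−0.3·4.71) = 0.3·e^(−1.4130) = 0.0730236
  L_B = 0.4·e^(−0.4·4.71) = 0.4·e^(−1.8840) = 0.0607924
  L_C = 1.8·e^(−1.8·4.71) = 1.8·e^(−8.4780) = 0.00037439
  L_D = 2.6·e^(−2.6·4.71) = 2.6·e^(−12.2460) = 1.24912e-05
Unnormalised posteriors:
  P(Z=A)·L_A = 0.27 × 0.0730236 = 0.0197164
  P(Z=B)·L_B = 0.14 × 0.0607924 = 0.00851093
  P(Z=C)·L_C = 0.20 × 0.00037439 = 7.48779e-05
  P(Z=D)·L_D = 0.39 × 1.24912e-05 = 4.87156e-06
Sum: 0.0197164 + 0.00851093 + 7.48779e-05 + 4.87156e-06 = 0.0283071
Responsibility of Component A: 0.0197164 / 0.0283071 ≈ 0.6965

0.6965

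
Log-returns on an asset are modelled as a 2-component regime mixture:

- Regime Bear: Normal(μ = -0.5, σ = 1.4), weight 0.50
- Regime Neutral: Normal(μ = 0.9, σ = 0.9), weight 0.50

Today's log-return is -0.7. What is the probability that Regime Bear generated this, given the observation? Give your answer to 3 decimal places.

Apply Bayes' rule: the posterior for each component is proportional to its prior times its likelihood at x.
Normal densities:
  p_Bear = (1/(1.4·√(2π)))·exp(−(-0.7−-0.5)²/(2·1.4²)) = 0.284959·exp(-0.01020) = 0.282066
  p_Neutral = (1/(0.9·√(2π)))·exp(−(-0.7−0.9)²/(2·0.9²)) = 0.443269·exp(-1.58025) = 0.0912799
Unnormalised posteriors:
  w_Bear·p_Bear = 0.50 × 0.282066 = 0.141033
  w_Neutral·p_Neutral = 0.50 × 0.0912799 = 0.0456399
Evidence: 0.141033 + 0.0456399 = 0.186673
Responsibility of Regime Bear: 0.141033 / 0.186673 ≈ 0.756

0.756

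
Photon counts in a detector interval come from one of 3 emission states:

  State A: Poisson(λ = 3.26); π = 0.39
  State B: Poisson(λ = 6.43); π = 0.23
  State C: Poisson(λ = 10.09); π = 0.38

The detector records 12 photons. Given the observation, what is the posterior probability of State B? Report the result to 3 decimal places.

0.095

Apply Bayes' rule: the posterior for each component is proportional to its prior times its likelihood at x.
Evaluate each component's likelihood at the observed value:
  L_A = e^(−3.26)·3.26^12/12! = 0.000115471
  L_B = e^(−6.43)·6.43^12/12! = 0.0168144
  L_C = e^(−10.09)·10.09^12/12! = 0.0964552
Unnormalised posteriors:
  π_A·L_A = 0.39 × 0.000115471 = 4.50338e-05
  π_B·L_B = 0.23 × 0.0168144 = 0.00386731
  π_C·L_C = 0.38 × 0.0964552 = 0.036653
Denominator: 4.50338e-05 + 0.00386731 + 0.036653 = 0.0405653
P(State B | data) ≈ 0.095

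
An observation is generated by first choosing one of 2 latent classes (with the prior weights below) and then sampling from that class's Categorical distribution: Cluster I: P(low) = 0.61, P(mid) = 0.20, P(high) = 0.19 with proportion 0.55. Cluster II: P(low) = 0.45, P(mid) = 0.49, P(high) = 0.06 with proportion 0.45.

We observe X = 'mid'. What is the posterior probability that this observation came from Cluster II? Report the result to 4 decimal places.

By Bayes' theorem, P(k | x) = w_k f_k(x) / Σ_j w_j f_j(x).
Evaluate each component's likelihood at the observed value:
  f_I = 0.2
  f_II = 0.49
Prior × likelihood for each component:
  w_I·f_I = 0.55 × 0.2 = 0.11
  w_II·f_II = 0.45 × 0.49 = 0.2205
Evidence: 0.11 + 0.2205 = 0.3305
P(Cluster II | x) = 0.2205 / 0.3305 ≈ 0.6672

0.6672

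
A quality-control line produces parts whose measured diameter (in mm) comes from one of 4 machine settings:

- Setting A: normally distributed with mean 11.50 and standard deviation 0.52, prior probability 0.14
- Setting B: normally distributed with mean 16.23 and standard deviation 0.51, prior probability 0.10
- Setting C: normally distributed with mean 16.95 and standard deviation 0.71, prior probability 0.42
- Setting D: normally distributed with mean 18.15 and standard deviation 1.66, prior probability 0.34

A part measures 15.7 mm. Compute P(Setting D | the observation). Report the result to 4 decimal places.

By Bayes' theorem, P(k | x) = π_k f_k(x) / Σ_j π_j f_j(x).
Normal densities:
  p_A = (1/(0.52·√(2π)))·exp(−(15.7−11.50)²/(2·0.52²)) = 0.767197·exp(-32.61834) = 5.23528e-15
  p_B = (1/(0.51·√(2π)))·exp(−(15.7−16.23)²/(2·0.51²)) = 0.782240·exp(-0.53998) = 0.455856
  p_C = (1/(0.71·√(2π)))·exp(−(15.7−16.95)²/(2·0.71²)) = 0.561891·exp(-1.54979) = 0.119285
  p_D = (1/(1.66·√(2π)))·exp(−(15.7−18.15)²/(2·1.66²)) = 0.240327·exp(-1.08915) = 0.0808708
Multiply by the mixture weights:
  π_A·p_A = 0.14 × 5.23528e-15 = 7.3294e-16
  π_B·p_B = 0.10 × 0.455856 = 0.0455856
  π_C·p_C = 0.42 × 0.119285 = 0.0500997
  π_D·p_D = 0.34 × 0.0808708 = 0.0274961
Evidence: 7.3294e-16 + 0.0455856 + 0.0500997 + 0.0274961 = 0.123181
P(Setting D | 15.7 mm) = 0.0274961 / 0.123181 ≈ 0.2232

0.2232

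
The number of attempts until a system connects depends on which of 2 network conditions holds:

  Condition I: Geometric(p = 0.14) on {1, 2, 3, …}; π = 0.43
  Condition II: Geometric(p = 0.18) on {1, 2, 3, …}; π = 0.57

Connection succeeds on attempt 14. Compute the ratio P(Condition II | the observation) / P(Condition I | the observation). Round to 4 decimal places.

0.9176

Posterior odds = (w_i f_i(x)) / (w_j f_j(x)); the normalising sum cancels.
Geometric probabilities:
  L_I = 0.14·(1−0.14)^13 = 0.14·0.14076 = 0.0197064
  L_II = 0.18·(1−0.18)^13 = 0.18·0.0757844 = 0.0136412
0.00777548 / 0.00847376 ≈ 0.9176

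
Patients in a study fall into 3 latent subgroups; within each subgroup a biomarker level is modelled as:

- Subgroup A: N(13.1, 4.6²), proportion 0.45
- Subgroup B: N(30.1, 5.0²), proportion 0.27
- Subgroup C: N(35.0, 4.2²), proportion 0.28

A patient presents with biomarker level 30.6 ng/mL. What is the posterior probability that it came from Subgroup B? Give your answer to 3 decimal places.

0.582

The responsibility of component k is π_k f_k(x) divided by Σ_j π_j f_j(x).
Normal densities:
  f_A = (1/(4.6·√(2π)))·exp(−(30.6−13.1)²/(2·4.6²)) = 0.086727·exp(-7.23653) = 6.24262e-05
  f_B = (1/(5.0·√(2π)))·exp(−(30.6−30.1)²/(2·5.0²)) = 0.079788·exp(-0.00500) = 0.0793905
  f_C = (1/(4.2·√(2π)))·exp(−(30.6−35.0)²/(2·4.2²)) = 0.094986·exp(-0.54875) = 0.0548707
Unnormalised posteriors:
  π_A·f_A = 0.45 × 6.24262e-05 = 2.80918e-05
  π_B·f_B = 0.27 × 0.0793905 = 0.0214354
  π_C·f_C = 0.28 × 0.0548707 = 0.0153638
Denominator: 2.80918e-05 + 0.0214354 + 0.0153638 = 0.0368273
So the posterior for Subgroup B is 0.0214354 / 0.0368273 ≈ 0.582.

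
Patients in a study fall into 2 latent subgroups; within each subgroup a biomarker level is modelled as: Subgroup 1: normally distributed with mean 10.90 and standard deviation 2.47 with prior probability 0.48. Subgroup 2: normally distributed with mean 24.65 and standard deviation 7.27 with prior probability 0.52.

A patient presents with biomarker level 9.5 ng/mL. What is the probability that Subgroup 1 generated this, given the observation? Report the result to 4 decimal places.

0.9530

Apply Bayes' rule: the posterior for each component is proportional to its prior times its likelihood at x.
Evaluate each component's likelihood at the observed value:
  L_1 = (1/(2.47·√(2π)))·exp(−(9.5−10.90)²/(2·2.47²)) = 0.161515·exp(-0.16063) = 0.137547
  L_2 = (1/(7.27·√(2π)))·exp(−(9.5−24.65)²/(2·7.27²)) = 0.054875·exp(-2.17133) = 0.00625717
Unnormalised posteriors:
  P(Z=1)·L_1 = 0.48 × 0.137547 = 0.0660226
  P(Z=2)·L_2 = 0.52 × 0.00625717 = 0.00325373
Sum: 0.0660226 + 0.00325373 = 0.0692763
P(Subgroup 1 | the observation) ≈ 0.9530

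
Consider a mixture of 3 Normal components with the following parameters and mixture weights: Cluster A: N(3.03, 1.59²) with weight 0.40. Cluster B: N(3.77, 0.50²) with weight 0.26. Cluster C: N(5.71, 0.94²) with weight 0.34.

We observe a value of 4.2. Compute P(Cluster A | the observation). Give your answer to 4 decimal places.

The responsibility of component k is P(Z=k) f_k(x) divided by Σ_j P(Z=j) f_j(x).
Evaluate each component's likelihood at the observed value:
  L_A = (1/(1.59·√(2π)))·exp(−(4.2−3.03)²/(2·1.59²)) = 0.250907·exp(-0.27074) = 0.191396
  L_B = (1/(0.50·√(2π)))·exp(−(4.2−3.77)²/(2·0.50²)) = 0.797885·exp(-0.36980) = 0.551236
  L_C = (1/(0.94·√(2π)))·exp(−(4.2−5.71)²/(2·0.94²)) = 0.424407·exp(-1.29023) = 0.1168
Unnormalised posteriors:
  P(Z=A)·L_A = 0.40 × 0.191396 = 0.0765585
  P(Z=B)·L_B = 0.26 × 0.551236 = 0.143321
  P(Z=C)·L_C = 0.34 × 0.1168 = 0.0397118
Sum: 0.0765585 + 0.143321 + 0.0397118 = 0.259592
P(Cluster A | 4.2) ≈ 0.2949

0.2949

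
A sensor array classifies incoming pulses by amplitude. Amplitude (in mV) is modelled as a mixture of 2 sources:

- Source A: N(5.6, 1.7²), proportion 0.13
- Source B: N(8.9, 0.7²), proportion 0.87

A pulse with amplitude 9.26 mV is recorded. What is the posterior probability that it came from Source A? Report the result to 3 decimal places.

The responsibility of component k is π_k f_k(x) divided by Σ_j π_j f_j(x).
Normal densities:
  f_A = 0.023118
  f_B = 0.49932
Unnormalised posteriors:
  π_A·f_A = 0.13 × 0.023118 = 0.00300534
  π_B·f_B = 0.87 × 0.49932 = 0.434408
Normaliser: 0.00300534 + 0.434408 = 0.437414
P(Source A | x) ≈ 0.007

0.007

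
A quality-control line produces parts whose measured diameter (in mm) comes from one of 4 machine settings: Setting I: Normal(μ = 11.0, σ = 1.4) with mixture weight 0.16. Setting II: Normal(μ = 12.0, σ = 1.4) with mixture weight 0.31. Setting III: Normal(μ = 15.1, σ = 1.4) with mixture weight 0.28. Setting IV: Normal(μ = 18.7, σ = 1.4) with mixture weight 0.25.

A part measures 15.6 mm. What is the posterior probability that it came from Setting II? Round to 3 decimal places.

The responsibility of component k is P(Z=k) f_k(x) divided by Σ_j P(Z=j) f_j(x).
Normal densities:
  L_I = (1/(1.4·√(2π)))·exp(−(15.6−11.0)²/(2·1.4²)) = 0.284959·exp(-5.39796) = 0.00128967
  L_II = (1/(1.4·√(2π)))·exp(−(15.6−12.0)²/(2·1.4²)) = 0.284959·exp(-3.30612) = 0.010446
  L_III = (1/(1.4·√(2π)))·exp(−(15.6−15.1)²/(2·1.4²)) = 0.284959·exp(-0.06378) = 0.267353
  L_IV = (1/(1.4·√(2π)))·exp(−(15.6−18.7)²/(2·1.4²)) = 0.284959·exp(-2.45153) = 0.0245525
Prior × likelihood for each component:
  P(Z=I)·L_I = 0.16 × 0.00128967 = 0.000206347
  P(Z=II)·L_II = 0.31 × 0.010446 = 0.00323827
  P(Z=III)·L_III = 0.28 × 0.267353 = 0.0748588
  P(Z=IV)·L_IV = 0.25 × 0.0245525 = 0.00613813
Denominator: 0.000206347 + 0.00323827 + 0.0748588 + 0.00613813 = 0.0844415
Responsibility of Setting II: 0.00323827 / 0.0844415 ≈ 0.038

0.038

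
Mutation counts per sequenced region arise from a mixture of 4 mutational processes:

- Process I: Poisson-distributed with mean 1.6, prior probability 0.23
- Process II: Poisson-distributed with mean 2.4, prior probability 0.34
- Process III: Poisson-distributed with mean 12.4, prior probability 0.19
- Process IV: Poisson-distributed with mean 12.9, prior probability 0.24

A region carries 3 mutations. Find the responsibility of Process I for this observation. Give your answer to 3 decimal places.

0.307

Apply Bayes' rule: the posterior for each component is proportional to its prior times its likelihood at x.
Evaluate each component's likelihood at the observed value:
  p_I = e^(−1.6)·1.6^3/3! = 0.137828
  p_II = e^(−2.4)·2.4^3/3! = 0.209014
  p_III = e^(−12.4)·12.4^3/3! = 0.00130877
  p_IV = e^(−12.9)·12.9^3/3! = 0.000893756
Prior × likelihood for each component:
  π_I·p_I = 0.23 × 0.137828 = 0.0317004
  π_II·p_II = 0.34 × 0.209014 = 0.0710648
  π_III·p_III = 0.19 × 0.00130877 = 0.000248666
  π_IV·p_IV = 0.24 × 0.000893756 = 0.000214501
Sum: 0.0317004 + 0.0710648 + 0.000248666 + 0.000214501 = 0.103228
So the posterior for Process I is 0.0317004 / 0.103228 ≈ 0.307.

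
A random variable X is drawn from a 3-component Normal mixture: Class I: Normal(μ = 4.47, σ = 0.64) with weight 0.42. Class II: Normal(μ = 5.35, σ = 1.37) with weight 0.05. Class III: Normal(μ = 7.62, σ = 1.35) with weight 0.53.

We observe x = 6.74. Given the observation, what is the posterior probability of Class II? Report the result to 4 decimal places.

0.0641

The responsibility of component k is P(Z=k) f_k(x) divided by Σ_j P(Z=j) f_j(x).
Normal densities:
  p_I = 0.00115597
  p_II = 0.174043
  p_III = 0.238951
Multiply by the mixture weights:
  P(Z=I)·p_I = 0.42 × 0.00115597 = 0.000485509
  P(Z=II)·p_II = 0.05 × 0.174043 = 0.00870214
  P(Z=III)·p_III = 0.53 × 0.238951 = 0.126644
Denominator: 0.000485509 + 0.00870214 + 0.126644 = 0.135831
P(Class II | the observation) ≈ 0.0641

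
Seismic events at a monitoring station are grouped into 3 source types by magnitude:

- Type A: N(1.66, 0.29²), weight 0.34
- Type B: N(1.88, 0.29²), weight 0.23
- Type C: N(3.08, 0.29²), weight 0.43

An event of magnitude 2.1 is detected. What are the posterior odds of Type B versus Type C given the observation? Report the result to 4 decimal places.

Since P(k|x) ∝ π_k f_k(x), the posterior odds are π_i f_i(x) / (π_j f_j(x)).
Normal densities:
  L_A = (1/(0.29·√(2π)))·exp(−(2.1−1.66)²/(2·0.29²)) = 1.375663·exp(-1.15101) = 0.435145
  L_B = (1/(0.29·√(2π)))·exp(−(2.1−1.88)²/(2·0.29²)) = 1.375663·exp(-0.28775) = 1.03167
  L_C = (1/(0.29·√(2π)))·exp(−(2.1−3.08)²/(2·0.29²)) = 1.375663·exp(-5.70987) = 0.00455772
Odds = (0.23/0.43) × (1.03167/0.00455772) = 0.534884 × 226.358 ≈ 121.0751

121.0751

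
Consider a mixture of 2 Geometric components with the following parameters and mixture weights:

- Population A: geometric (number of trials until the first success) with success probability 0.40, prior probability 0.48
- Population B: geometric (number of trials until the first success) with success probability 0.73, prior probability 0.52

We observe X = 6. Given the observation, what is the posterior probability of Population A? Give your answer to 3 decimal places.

P(component k | x) = π_k·f_k(x) / marginal(x), where marginal(x) = Σ_j π_j·f_j(x).
Geometric probabilities:
  f_A = 0.031104
  f_B = 0.00104747
Unnormalised posteriors:
  π_A·f_A = 0.48 × 0.031104 = 0.0149299
  π_B·f_B = 0.52 × 0.00104747 = 0.000544685
Marginal: 0.0149299 + 0.000544685 = 0.0154746
P(Population A | the observation) = 0.0149299 / 0.0154746 ≈ 0.965

0.965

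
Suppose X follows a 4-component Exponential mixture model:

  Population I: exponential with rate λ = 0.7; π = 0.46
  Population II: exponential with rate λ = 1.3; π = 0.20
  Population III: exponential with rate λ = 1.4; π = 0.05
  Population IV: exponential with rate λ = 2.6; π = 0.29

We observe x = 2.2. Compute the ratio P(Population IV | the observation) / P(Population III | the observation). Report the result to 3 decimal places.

0.769

Posterior odds = (π_i f_i(x)) / (π_j f_j(x)); the normalising sum cancels.
Evaluate each component's likelihood at the observed value:
  L_I = 0.150067
  L_II = 0.0744494
  L_III = 0.064343
  L_IV = 0.00852725
Posterior odds = (π_IV·L_IV) / (π_III·L_III) = (0.29·0.00852725) / (0.05·0.064343) = 0.0024729 / 0.00321715 ≈ 0.769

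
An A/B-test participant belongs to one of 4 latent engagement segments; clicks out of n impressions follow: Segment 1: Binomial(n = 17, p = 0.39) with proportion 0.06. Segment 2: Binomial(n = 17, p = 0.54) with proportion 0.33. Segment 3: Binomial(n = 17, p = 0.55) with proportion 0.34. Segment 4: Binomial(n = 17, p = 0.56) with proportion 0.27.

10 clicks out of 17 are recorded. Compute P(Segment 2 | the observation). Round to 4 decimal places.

Posterior ∝ prior × likelihood, so P(k | x) ∝ P(Z=k) f_k(x); normalise over all components.
Component likelihoods at x = 10 clicks out of 17:
  p_1 = C(17,10)·0.39^10·0.61^7 = 19448·8.14041e-05·0.0314274 = 0.0497542
  p_2 = C(17,10)·0.54^10·0.46^7 = 19448·0.00210833·0.00435818 = 0.178697
  p_3 = C(17,10)·0.55^10·0.45^7 = 19448·0.00253295·0.00373669 = 0.184073
  p_4 = C(17,10)·0.56^10·0.44^7 = 19448·0.00303305·0.00319278 = 0.188332
Multiply by the mixture weights:
  P(Z=1)·p_1 = 0.06 × 0.0497542 = 0.00298525
  P(Z=2)·p_2 = 0.33 × 0.178697 = 0.05897
  P(Z=3)·p_3 = 0.34 × 0.184073 = 0.0625847
  P(Z=4)·p_4 = 0.27 × 0.188332 = 0.0508496
Marginal: 0.00298525 + 0.05897 + 0.0625847 + 0.0508496 = 0.17539
So the posterior for Segment 2 is 0.05897 / 0.17539 ≈ 0.3362.

0.3362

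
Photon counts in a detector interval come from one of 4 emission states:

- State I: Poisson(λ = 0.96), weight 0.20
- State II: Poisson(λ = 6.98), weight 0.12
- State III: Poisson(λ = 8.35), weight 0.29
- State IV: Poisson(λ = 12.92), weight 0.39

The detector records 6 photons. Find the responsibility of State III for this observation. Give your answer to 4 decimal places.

Apply Bayes' rule: the posterior for each component is proportional to its prior times its likelihood at x.
Evaluate each component's likelihood at the observed value:
  L_I = e^(−0.96)·0.96^6/6! = 0.000416267
  L_II = e^(−6.98)·6.98^6/6! = 0.149425
  L_III = e^(−8.35)·8.35^6/6! = 0.111283
  L_IV = e^(−12.92)·12.92^6/6! = 0.0158182
Weight by the priors:
  P(Z=I)·L_I = 0.20 × 0.000416267 = 8.32534e-05
  P(Z=II)·L_II = 0.12 × 0.149425 = 0.0179311
  P(Z=III)·L_III = 0.29 × 0.111283 = 0.032272
  P(Z=IV)·L_IV = 0.39 × 0.0158182 = 0.00616911
Sum: 8.32534e-05 + 0.0179311 + 0.032272 + 0.00616911 = 0.0564554
Responsibility of State III: 0.032272 / 0.0564554 ≈ 0.5716

0.5716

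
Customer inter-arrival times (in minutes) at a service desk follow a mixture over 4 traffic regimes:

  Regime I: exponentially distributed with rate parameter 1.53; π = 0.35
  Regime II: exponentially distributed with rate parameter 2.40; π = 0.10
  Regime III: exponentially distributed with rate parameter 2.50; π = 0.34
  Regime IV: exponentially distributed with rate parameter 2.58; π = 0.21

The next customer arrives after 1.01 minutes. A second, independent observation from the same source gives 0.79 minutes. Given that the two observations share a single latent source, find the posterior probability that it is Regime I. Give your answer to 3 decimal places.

Apply Bayes' rule: the posterior for each component is proportional to its prior times its likelihood at x.
Since both observations come from the same component, the likelihood for component k is f_k(x₁)·f_k(x₂).
  L_I = [0.326269] × [0.456835] = 0.149051
  L_II = [0.21256] × [0.360403] = 0.0766073
  L_III = [0.200146] × [0.346903] = 0.0694312
  L_IV = [0.190518] × [0.336078] = 0.0640289
Prior × likelihood for each component:
  π_I·L_I = 0.35 × 0.149051 = 0.052168
  π_II·L_II = 0.10 × 0.0766073 = 0.00766073
  π_III·L_III = 0.34 × 0.0694312 = 0.0236066
  π_IV·L_IV = 0.21 × 0.0640289 = 0.0134461
Denominator: 0.052168 + 0.00766073 + 0.0236066 + 0.0134461 = 0.0968814
Responsibility of Regime I: 0.052168 / 0.0968814 ≈ 0.538

0.538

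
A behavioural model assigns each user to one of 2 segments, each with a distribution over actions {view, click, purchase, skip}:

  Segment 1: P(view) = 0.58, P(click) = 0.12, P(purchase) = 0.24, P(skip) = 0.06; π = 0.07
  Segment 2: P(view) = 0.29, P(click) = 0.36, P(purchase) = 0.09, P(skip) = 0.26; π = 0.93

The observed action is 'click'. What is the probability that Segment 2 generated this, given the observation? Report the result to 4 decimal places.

Apply Bayes' rule: the posterior for each component is proportional to its prior times its likelihood at x.
Component likelihoods at x = 'click':
  p_1 = P(click | comp) = 0.12
  p_2 = P(click | comp) = 0.36
Prior × likelihood for each component:
  P(Z=1)·p_1 = 0.07 × 0.12 = 0.0084
  P(Z=2)·p_2 = 0.93 × 0.36 = 0.3348
Denominator: 0.0084 + 0.3348 = 0.3432
So the posterior for Segment 2 is 0.3348 / 0.3432 ≈ 0.9755.

0.9755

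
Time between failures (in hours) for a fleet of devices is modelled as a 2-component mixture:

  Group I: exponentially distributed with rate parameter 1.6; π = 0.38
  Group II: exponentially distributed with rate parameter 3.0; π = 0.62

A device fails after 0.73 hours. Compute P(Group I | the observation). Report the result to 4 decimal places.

0.4760

The responsibility of component k is π_k f_k(x) divided by Σ_j π_j f_j(x).
Exponential densities:
  L_I = 0.497581
  L_II = 0.33575
Multiply by the mixture weights:
  π_I·L_I = 0.38 × 0.497581 = 0.189081
  π_II·L_II = 0.62 × 0.33575 = 0.208165
Denominator: 0.189081 + 0.208165 = 0.397246
Responsibility of Group I: 0.189081 / 0.397246 ≈ 0.4760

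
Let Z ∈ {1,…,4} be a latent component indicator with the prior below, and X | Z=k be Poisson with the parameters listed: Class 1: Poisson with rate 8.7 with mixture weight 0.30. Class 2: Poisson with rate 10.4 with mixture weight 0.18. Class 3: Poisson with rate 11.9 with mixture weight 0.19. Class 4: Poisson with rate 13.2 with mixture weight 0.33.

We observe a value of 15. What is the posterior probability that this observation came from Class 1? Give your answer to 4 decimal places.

0.0849

The responsibility of component k is π_k f_k(x) divided by Σ_j π_j f_j(x).
Evaluate each component's likelihood at the observed value:
  L_1 = e^(−8.7)·8.7^15/15! = 0.0157735
  L_2 = e^(−10.4)·10.4^15/15! = 0.0419119
  L_3 = e^(−11.9)·11.9^15/15! = 0.0705668
  L_4 = e^(−13.2)·13.2^15/15! = 0.0910798
Multiply by the mixture weights:
  π_1·L_1 = 0.30 × 0.0157735 = 0.00473204
  π_2·L_2 = 0.18 × 0.0419119 = 0.00754415
  π_3·L_3 = 0.19 × 0.0705668 = 0.0134077
  π_4·L_4 = 0.33 × 0.0910798 = 0.0300563
Normaliser: 0.00473204 + 0.00754415 + 0.0134077 + 0.0300563 = 0.0557402
Responsibility of Class 1: 0.00473204 / 0.0557402 ≈ 0.0849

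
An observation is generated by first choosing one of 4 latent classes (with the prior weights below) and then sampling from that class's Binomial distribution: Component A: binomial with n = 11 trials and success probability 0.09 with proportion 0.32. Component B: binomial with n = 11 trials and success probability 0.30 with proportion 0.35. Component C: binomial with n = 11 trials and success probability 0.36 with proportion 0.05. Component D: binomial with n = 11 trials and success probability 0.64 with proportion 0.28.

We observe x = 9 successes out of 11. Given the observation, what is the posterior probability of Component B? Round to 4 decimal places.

By Bayes' theorem, P(k | x) = π_k f_k(x) / Σ_j π_j f_j(x).
Component likelihoods at x = 9 successes out of 11:
  L_A = C(11,9)·0.09^9·0.91^2 = 55·3.8742e-10·0.8281 = 1.76453e-08
  L_B = C(11,9)·0.30^9·0.70^2 = 55·1.9683e-05·0.49 = 0.000530457
  L_C = C(11,9)·0.36^9·0.64^2 = 55·0.00010156·0.4096 = 0.00228794
  L_D = C(11,9)·0.64^9·0.36^2 = 55·0.0180144·0.1296 = 0.128407
Weight by the priors:
  π_A·L_A = 0.32 × 1.76453e-08 = 5.64648e-09
  π_B·L_B = 0.35 × 0.000530457 = 0.00018566
  π_C·L_C = 0.05 × 0.00228794 = 0.000114397
  π_D·L_D = 0.28 × 0.128407 = 0.0359539
Marginal: 5.64648e-09 + 0.00018566 + 0.000114397 + 0.0359539 = 0.0362539
P(Component B | 9 successes out of 11) ≈ 0.0051

0.0051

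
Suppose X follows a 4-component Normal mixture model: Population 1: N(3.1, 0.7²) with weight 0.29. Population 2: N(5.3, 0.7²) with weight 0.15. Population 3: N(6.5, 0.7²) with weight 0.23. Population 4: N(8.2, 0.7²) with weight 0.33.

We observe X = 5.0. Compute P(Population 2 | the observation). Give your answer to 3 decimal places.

0.818

The responsibility of component k is w_k f_k(x) divided by Σ_j w_j f_j(x).
Component likelihoods at x = 5.0:
  p_1 = (1/(0.7·√(2π)))·exp(−(5.0−3.1)²/(2·0.7²)) = 0.569918·exp(-3.68367) = 0.0143223
  p_2 = (1/(0.7·√(2π)))·exp(−(5.0−5.3)²/(2·0.7²)) = 0.569918·exp(-0.09184) = 0.51991
  p_3 = (1/(0.7·√(2π)))·exp(−(5.0−6.5)²/(2·0.7²)) = 0.569918·exp(-2.29592) = 0.057373
  p_4 = (1/(0.7·√(2π)))·exp(−(5.0−8.2)²/(2·0.7²)) = 0.569918·exp(-10.44898) = 1.6515e-05
Prior × likelihood for each component:
  w_1·p_1 = 0.29 × 0.0143223 = 0.00415347
  w_2·p_2 = 0.15 × 0.51991 = 0.0779864
  w_3·p_3 = 0.23 × 0.057373 = 0.0131958
  w_4·p_4 = 0.33 × 1.6515e-05 = 5.44994e-06
Evidence: 0.00415347 + 0.0779864 + 0.0131958 + 5.44994e-06 = 0.0953411
P(Population 2 | the observation) = 0.0779864 / 0.0953411 ≈ 0.818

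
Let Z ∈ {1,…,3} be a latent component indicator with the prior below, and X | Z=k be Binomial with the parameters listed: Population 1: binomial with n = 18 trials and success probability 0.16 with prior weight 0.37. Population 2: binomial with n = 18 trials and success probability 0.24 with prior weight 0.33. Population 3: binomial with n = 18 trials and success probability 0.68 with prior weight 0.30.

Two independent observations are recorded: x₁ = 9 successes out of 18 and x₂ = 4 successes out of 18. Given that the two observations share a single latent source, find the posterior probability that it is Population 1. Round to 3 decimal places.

By Bayes' theorem, P(k | x) = w_k f_k(x) / Σ_j w_j f_j(x).
Since both observations come from the same component, the likelihood for component k is f_k(x₁)·f_k(x₂).
  f_1 = [C(18,9)·0.16^9·0.84^9 = 48620·6.87195e-08·0.208216 = 0.000695678] × [0.174627] = 0.000121484
  f_2 = [C(18,9)·0.24^9·0.76^9 = 48620·2.64181e-06·0.0845906 = 0.0108652] × [0.217749] = 0.00236589
  f_3 = [C(18,9)·0.68^9·0.32^9 = 48620·0.0310871·3.51844e-05 = 0.0531796] × [7.72426e-05] = 4.10773e-06
Prior × likelihood for each component:
  w_1·f_1 = 0.37 × 0.000121484 = 4.49491e-05
  w_2·f_2 = 0.33 × 0.00236589 = 0.000780745
  w_3·f_3 = 0.30 × 4.10773e-06 = 1.23232e-06
Denominator: 4.49491e-05 + 0.000780745 + 1.23232e-06 = 0.000826926
Responsibility of Population 1: 4.49491e-05 / 0.000826926 ≈ 0.054

0.054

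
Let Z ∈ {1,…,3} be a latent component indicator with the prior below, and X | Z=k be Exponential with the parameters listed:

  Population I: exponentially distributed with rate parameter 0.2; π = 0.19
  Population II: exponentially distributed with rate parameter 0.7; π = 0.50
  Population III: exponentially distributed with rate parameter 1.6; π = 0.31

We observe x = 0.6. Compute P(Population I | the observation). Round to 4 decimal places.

Apply Bayes' rule: the posterior for each component is proportional to its prior times its likelihood at x.
Evaluate each component's likelihood at the observed value:
  p_I = 0.177384
  p_II = 0.459933
  p_III = 0.612629
Multiply by the mixture weights:
  π_I·p_I = 0.19 × 0.177384 = 0.033703
  π_II·p_II = 0.50 × 0.459933 = 0.229966
  π_III·p_III = 0.31 × 0.612629 = 0.189915
Marginal: 0.033703 + 0.229966 + 0.189915 = 0.453584
P(Population I | data) ≈ 0.0743

0.0743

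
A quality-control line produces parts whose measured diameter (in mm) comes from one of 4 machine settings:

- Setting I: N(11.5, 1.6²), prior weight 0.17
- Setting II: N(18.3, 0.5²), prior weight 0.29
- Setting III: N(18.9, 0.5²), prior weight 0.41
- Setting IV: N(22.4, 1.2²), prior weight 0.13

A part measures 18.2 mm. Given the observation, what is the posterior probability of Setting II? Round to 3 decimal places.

0.649

Posterior ∝ prior × likelihood, so P(k | x) ∝ P(Z=k) f_k(x); normalise over all components.
Normal densities:
  f_I = 3.88221e-05
  f_II = 0.782085
  f_III = 0.299455
  f_IV = 0.000727236
Unnormalised posteriors:
  P(Z=I)·f_I = 0.17 × 3.88221e-05 = 6.59976e-06
  P(Z=II)·f_II = 0.29 × 0.782085 = 0.226805
  P(Z=III)·f_III = 0.41 × 0.299455 = 0.122777
  P(Z=IV)·f_IV = 0.13 × 0.000727236 = 9.45406e-05
Marginal: 6.59976e-06 + 0.226805 + 0.122777 + 9.45406e-05 = 0.349682
P(Setting II | 18.2 mm) = 0.226805 / 0.349682 ≈ 0.649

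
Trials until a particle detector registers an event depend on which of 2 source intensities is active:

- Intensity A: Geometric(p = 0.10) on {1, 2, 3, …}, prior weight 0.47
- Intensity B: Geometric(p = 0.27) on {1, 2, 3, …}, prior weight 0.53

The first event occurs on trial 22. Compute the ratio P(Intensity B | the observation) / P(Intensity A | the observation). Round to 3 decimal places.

Posterior odds = (P(Z=i) f_i(x)) / (P(Z=j) f_j(x)); the normalising sum cancels.
Evaluate each component's likelihood at the observed value:
  L_A = 0.0109419
  L_B = 0.000364036
Posterior odds = (P(Z=B)·L_B) / (P(Z=A)·L_A) = (0.53·0.000364036) / (0.47·0.0109419) = 0.000192939 / 0.00514269 ≈ 0.038

0.038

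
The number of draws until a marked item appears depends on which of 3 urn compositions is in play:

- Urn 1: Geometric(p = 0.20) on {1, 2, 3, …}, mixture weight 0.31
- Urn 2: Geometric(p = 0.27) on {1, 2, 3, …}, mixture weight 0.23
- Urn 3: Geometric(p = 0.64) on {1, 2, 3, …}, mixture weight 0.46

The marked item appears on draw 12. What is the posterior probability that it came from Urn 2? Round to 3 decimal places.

The responsibility of component k is w_k f_k(x) divided by Σ_j w_j f_j(x).
Evaluate each component's likelihood at the observed value:
  L_1 = 0.0171799
  L_2 = 0.00847062
  L_3 = 8.42379e-06
Multiply by the mixture weights:
  w_1·L_1 = 0.31 × 0.0171799 = 0.00532576
  w_2·L_2 = 0.23 × 0.00847062 = 0.00194824
  w_3·L_3 = 0.46 × 8.42379e-06 = 3.87494e-06
Evidence: 0.00532576 + 0.00194824 + 3.87494e-06 = 0.00727788
So the posterior for Urn 2 is 0.00194824 / 0.00727788 ≈ 0.268.

0.268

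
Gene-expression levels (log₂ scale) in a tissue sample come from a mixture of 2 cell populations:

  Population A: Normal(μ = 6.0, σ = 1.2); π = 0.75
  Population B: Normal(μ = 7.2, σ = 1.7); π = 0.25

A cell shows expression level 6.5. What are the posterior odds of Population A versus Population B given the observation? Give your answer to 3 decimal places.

Only the two components matter; the odds are (w_i f_i(x)) / (w_j f_j(x)).
Component likelihoods at x = 6.5:
  L_A = (1/(1.2·√(2π)))·exp(−(6.5−6.0)²/(2·1.2²)) = 0.332452·exp(-0.08681) = 0.30481
  L_B = (1/(1.7·√(2π)))·exp(−(6.5−7.2)²/(2·1.7²)) = 0.234672·exp(-0.08478) = 0.215598
0.228608 / 0.0538994 ≈ 4.241

4.241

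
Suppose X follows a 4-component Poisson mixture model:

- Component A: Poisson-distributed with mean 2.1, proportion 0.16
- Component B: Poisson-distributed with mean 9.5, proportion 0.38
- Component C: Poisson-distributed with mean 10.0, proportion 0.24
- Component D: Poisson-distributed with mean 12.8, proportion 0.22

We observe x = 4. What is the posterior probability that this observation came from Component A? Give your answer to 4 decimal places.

0.5163

P(component k | x) = P(Z=k)·f_k(x) / marginal(x), where marginal(x) = Σ_j P(Z=j)·f_j(x).
Poisson probabilities:
  p_A = e^(−2.1)·2.1^4/4! = 0.099231
  p_B = e^(−9.5)·9.5^4/4! = 0.025403
  p_C = e^(−10.0)·10.0^4/4! = 0.0189166
  p_D = e^(−12.8)·12.8^4/4! = 0.00308787
Weight by the priors:
  P(Z=A)·p_A = 0.16 × 0.099231 = 0.015877
  P(Z=B)·p_B = 0.38 × 0.025403 = 0.00965315
  P(Z=C)·p_C = 0.24 × 0.0189166 = 0.00453999
  P(Z=D)·p_D = 0.22 × 0.00308787 = 0.000679332
Evidence: 0.015877 + 0.00965315 + 0.00453999 + 0.000679332 = 0.0307494
Responsibility of Component A: 0.015877 / 0.0307494 ≈ 0.5163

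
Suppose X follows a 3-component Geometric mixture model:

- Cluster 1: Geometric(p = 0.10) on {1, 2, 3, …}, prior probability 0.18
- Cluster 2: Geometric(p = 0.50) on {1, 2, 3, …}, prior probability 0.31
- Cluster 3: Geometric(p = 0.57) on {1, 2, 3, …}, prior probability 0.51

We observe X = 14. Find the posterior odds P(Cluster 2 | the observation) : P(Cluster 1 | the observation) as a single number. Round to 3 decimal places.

Since P(k|x) ∝ w_k f_k(x), the posterior odds are w_i f_i(x) / (w_j f_j(x)).
Geometric probabilities:
  p_1 = 0.0254187
  p_2 = 6.10352e-05
  p_3 = 9.79411e-06
Posterior odds = (w_2·p_2) / (w_1·p_1) = (0.31·6.10352e-05) / (0.18·0.0254187) = 1.89209e-05 / 0.00457536 ≈ 0.004

0.004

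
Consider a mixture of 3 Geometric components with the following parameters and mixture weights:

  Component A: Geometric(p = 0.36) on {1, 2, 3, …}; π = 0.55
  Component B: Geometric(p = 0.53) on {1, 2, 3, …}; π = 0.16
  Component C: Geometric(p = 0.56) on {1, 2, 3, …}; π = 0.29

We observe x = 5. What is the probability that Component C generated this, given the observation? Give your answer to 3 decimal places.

0.140

The responsibility of component k is π_k f_k(x) divided by Σ_j π_j f_j(x).
Component likelihoods at x = 5:
  L_A = 0.36·(1−0.36)^4 = 0.36·0.167772 = 0.060398
  L_B = 0.53·(1−0.53)^4 = 0.53·0.0487968 = 0.0258623
  L_C = 0.56·(1−0.56)^4 = 0.56·0.037481 = 0.0209893
Prior × likelihood for each component:
  π_A·L_A = 0.55 × 0.060398 = 0.0332189
  π_B·L_B = 0.16 × 0.0258623 = 0.00413797
  π_C·L_C = 0.29 × 0.0209893 = 0.00608691
Sum: 0.0332189 + 0.00413797 + 0.00608691 = 0.0434438
P(Component C | x) = 0.00608691 / 0.0434438 ≈ 0.140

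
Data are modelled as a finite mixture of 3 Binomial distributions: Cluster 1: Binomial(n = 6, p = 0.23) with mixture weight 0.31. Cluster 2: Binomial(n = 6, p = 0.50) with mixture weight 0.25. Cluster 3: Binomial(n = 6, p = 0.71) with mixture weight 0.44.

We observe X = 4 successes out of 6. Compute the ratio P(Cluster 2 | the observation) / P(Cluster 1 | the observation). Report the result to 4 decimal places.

Posterior odds = (π_i f_i(x)) / (π_j f_j(x)); the normalising sum cancels.
Binomial probabilities:
  L_1 = 0.0248877
  L_2 = 0.234375
  L_3 = 0.320568
0.0585938 / 0.00771517 ≈ 7.5946

7.5946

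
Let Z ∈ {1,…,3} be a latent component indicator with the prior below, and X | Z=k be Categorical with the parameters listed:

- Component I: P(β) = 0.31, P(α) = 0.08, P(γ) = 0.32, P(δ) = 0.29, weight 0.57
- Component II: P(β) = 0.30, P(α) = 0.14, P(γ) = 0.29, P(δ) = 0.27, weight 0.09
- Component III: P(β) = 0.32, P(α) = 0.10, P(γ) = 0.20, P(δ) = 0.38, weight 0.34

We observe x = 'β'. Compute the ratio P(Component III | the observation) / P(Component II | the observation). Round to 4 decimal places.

4.0296

Only the two components matter; the odds are (P(Z=i) f_i(x)) / (P(Z=j) f_j(x)).
Categorical probabilities:
  p_I = P(β | comp) = 0.31
  p_II = P(β | comp) = 0.30
  p_III = P(β | comp) = 0.32
0.1088 / 0.027 ≈ 4.0296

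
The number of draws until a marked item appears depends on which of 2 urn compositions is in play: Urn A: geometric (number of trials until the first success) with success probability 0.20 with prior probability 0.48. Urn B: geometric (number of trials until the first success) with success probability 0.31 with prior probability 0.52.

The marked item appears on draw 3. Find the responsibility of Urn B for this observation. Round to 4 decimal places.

0.5554

Posterior ∝ prior × likelihood, so P(k | x) ∝ P(Z=k) f_k(x); normalise over all components.
Evaluate each component's likelihood at the observed value:
  L_A = 0.128
  L_B = 0.147591
Weight by the priors:
  P(Z=A)·L_A = 0.48 × 0.128 = 0.06144
  P(Z=B)·L_B = 0.52 × 0.147591 = 0.0767473
Normaliser: 0.06144 + 0.0767473 = 0.138187
P(Urn B | data) ≈ 0.5554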